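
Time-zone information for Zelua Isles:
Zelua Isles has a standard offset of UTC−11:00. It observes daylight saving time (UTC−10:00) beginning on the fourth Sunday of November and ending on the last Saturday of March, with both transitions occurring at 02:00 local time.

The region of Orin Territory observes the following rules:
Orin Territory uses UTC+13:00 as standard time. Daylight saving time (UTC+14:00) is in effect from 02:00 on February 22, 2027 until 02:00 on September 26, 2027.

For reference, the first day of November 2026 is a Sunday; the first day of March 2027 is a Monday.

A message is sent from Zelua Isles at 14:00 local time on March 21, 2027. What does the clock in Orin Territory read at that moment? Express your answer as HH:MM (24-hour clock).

1 November 2026 is a Sunday, so the first Sunday is November 1 and the fourth is November 22.
1 March 2027 is a Monday, so Saturdays fall on 6, 13, 20, 27; the last is March 27.
March 21, 2027 lies within the daylight-saving period (22 November 2026 – 27 March 2027), so Zelua Isles is on daylight time, UTC−10:00.
14:00 Zelua Isles + 10h = 00:00 UTC (rolling into the next day, 22 March 2027).
At the standard offset (UTC+13:00), 00:00 UTC + 13h = 13:00 Orin Territory standard time.
Daylight saving runs 22 February – 26 September; the standard-time date in Orin Territory, March 22, 2027, is inside that window, so Orin Territory is at UTC+14:00.
00:00 UTC + 14h = 14:00 Orin Territory.

14:00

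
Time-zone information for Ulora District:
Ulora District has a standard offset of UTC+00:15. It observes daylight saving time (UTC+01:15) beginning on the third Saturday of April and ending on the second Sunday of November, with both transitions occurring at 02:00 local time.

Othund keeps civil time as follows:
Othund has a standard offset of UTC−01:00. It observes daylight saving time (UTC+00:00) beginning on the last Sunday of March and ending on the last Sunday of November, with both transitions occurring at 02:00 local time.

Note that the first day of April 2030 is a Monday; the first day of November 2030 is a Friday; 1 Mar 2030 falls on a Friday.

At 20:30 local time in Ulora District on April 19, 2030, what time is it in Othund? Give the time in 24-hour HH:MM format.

20:15

1 April 2030 is a Monday, so the first Saturday is April 6 and the third is April 20.
1 November 2030 is a Friday, so the first Sunday is November 3 and the second is November 10.
Daylight saving runs 20 April – 10 November; April 19, 2030 is outside that window, so Ulora District is on standard time at UTC+00:15.
20:30 Ulora District − 0h15m = 20:15 UTC.
1 March 2030 is a Friday, so Sundays fall on 3, 10, 17, 24, 31; the last is March 31.
1 November 2030 is a Friday, so Sundays fall on 3, 10, 17, 24; the last is November 24.
At the standard offset (UTC−01:00), 20:15 UTC − 1h = 19:15 Othund standard time.
The standard-time date in Othund, April 19, 2030, falls between 31 March and 24 November, so daylight saving is in effect and Othund is at UTC+00:00.
20:15 UTC + 0h = 20:15 Othund.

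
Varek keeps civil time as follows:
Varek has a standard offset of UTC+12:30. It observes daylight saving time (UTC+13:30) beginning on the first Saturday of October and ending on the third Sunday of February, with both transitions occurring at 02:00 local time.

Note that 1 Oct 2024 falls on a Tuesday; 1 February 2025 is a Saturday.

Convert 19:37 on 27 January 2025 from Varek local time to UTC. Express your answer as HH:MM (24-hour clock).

1 October 2024 is a Tuesday, so the first Saturday is October 5.
1 February 2025 is a Saturday, so the first Sunday is February 2 and the third is February 16.
Daylight saving runs 5 October 2024 – 16 February 2025; 27 January 2025 is inside that window, so Varek is at UTC+13:30.
19:37 local − 13h30m = 06:07 UTC.

06:07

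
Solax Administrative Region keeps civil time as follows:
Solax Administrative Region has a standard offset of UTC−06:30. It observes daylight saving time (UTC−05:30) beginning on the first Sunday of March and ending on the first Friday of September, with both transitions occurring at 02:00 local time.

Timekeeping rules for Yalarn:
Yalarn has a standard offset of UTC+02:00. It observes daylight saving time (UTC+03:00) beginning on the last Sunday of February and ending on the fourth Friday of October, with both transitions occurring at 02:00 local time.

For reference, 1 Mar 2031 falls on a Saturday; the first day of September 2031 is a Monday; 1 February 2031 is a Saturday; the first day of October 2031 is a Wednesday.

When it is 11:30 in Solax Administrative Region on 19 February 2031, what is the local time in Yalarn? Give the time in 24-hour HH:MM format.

20:00

1 March 2031 is a Saturday, so the first Sunday is March 2.
1 September 2031 is a Monday, so the first Friday is September 5.
19 February 2031 does not fall between 2 March and 5 September, so daylight saving is not in effect and Solax Administrative Region is at UTC−06:30.
11:30 Solax Administrative Region + 6h30m = 18:00 UTC.
1 February 2031 is a Saturday, so Sundays fall on 2, 9, 16, 23; the last is February 23.
1 October 2031 is a Wednesday, so the first Friday is October 3 and the fourth is October 24.
At the standard offset (UTC+02:00), 18:00 UTC + 2h = 20:00 Yalarn standard time.
The standard-time date in Yalarn, 19 February 2031, is outside the daylight-saving period (23 February – 24 October), so Yalarn is on standard time, UTC+02:00.
18:00 UTC + 2h = 20:00 Yalarn.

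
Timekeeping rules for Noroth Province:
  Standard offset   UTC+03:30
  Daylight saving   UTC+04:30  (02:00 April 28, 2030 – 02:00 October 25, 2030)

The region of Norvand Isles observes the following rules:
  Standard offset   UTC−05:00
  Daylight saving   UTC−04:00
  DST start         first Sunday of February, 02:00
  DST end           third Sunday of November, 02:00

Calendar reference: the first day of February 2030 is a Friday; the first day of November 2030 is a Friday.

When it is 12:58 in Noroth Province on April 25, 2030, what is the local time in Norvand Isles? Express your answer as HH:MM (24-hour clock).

Daylight saving runs 28 April – 25 October; April 25, 2030 is outside that window, so Noroth Province is on standard time at UTC+03:30.
12:58 Noroth Province − 3h30m = 09:28 UTC.
1 February 2030 is a Friday, so the first Sunday is February 3.
1 November 2030 is a Friday, so the first Sunday is November 3 and the third is November 17.
At the standard offset (UTC−05:00), 09:28 UTC − 5h = 04:28 Norvand Isles standard time.
The standard-time date in Norvand Isles, April 25, 2030, lies within the daylight-saving period (3 February – 17 November), so Norvand Isles is on daylight time, UTC−04:00.
09:28 UTC − 4h = 05:28 Norvand Isles.

05:28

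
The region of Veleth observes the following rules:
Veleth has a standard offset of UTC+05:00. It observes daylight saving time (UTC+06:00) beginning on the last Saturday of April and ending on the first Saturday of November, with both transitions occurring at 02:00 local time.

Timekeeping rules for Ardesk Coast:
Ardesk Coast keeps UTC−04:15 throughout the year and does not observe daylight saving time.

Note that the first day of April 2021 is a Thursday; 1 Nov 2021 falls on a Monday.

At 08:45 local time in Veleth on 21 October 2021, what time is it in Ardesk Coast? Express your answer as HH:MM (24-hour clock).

22:30

1 April 2021 is a Thursday, so Saturdays fall on 3, 10, 17, 24; the last is April 24.
1 November 2021 is a Monday, so the first Saturday is November 6.
21 October 2021 falls between 24 April and 6 November, so daylight saving is in effect and Veleth is at UTC+06:00.
08:45 Veleth − 6h = 02:45 UTC.
Ardesk Coast has no daylight saving, so its offset is UTC−04:15 year-round.
02:45 UTC − 4h15m = 22:30 Ardesk Coast (rolling into the previous day, 20 October 2021).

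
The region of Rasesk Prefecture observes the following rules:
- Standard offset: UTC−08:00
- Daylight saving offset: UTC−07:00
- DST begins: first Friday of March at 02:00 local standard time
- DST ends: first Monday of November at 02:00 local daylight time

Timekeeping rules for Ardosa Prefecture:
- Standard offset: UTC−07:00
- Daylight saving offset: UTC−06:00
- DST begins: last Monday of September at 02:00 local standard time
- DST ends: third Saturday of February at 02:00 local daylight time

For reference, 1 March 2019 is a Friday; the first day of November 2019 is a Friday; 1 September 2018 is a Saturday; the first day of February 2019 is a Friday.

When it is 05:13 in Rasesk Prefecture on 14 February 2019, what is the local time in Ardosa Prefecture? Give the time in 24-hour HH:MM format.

07:13

1 March 2019 is a Friday, so the first Friday is March 1.
1 November 2019 is a Friday, so the first Monday is November 4.
14 February 2019 is outside the daylight-saving period (1 March – 4 November), so Rasesk Prefecture is on standard time, UTC−08:00.
05:13 Rasesk Prefecture + 8h = 13:13 UTC.
1 September 2018 is a Saturday, so Mondays fall on 3, 10, 17, 24; the last is September 24.
1 February 2019 is a Friday, so the first Saturday is February 2 and the third is February 16.
At the standard offset (UTC−07:00), 13:13 UTC − 7h = 06:13 Ardosa Prefecture standard time.
The standard-time date in Ardosa Prefecture, 14 February 2019, lies within the daylight-saving period (24 September 2018 – 16 February 2019), so Ardosa Prefecture is on daylight time, UTC−06:00.
13:13 UTC − 6h = 07:13 Ardosa Prefecture.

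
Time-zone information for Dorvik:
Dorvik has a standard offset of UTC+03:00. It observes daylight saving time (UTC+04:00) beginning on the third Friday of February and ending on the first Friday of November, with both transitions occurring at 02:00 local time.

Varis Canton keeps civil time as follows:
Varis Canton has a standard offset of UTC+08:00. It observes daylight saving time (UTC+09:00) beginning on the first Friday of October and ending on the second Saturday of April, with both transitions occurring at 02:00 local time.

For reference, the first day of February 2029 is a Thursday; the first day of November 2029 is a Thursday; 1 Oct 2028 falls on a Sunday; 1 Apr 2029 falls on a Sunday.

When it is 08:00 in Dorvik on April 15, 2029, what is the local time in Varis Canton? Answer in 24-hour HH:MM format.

12:00

1 February 2029 is a Thursday, so the first Friday is February 2 and the third is February 16.
1 November 2029 is a Thursday, so the first Friday is November 2.
April 15, 2029 lies within the daylight-saving period (16 February – 2 November), so Dorvik is on daylight time, UTC+04:00.
08:00 Dorvik − 4h = 04:00 UTC.
1 October 2028 is a Sunday, so the first Friday is October 6.
1 April 2029 is a Sunday, so the first Saturday is April 7 and the second is April 14.
At the standard offset (UTC+08:00), 04:00 UTC + 8h = 12:00 Varis Canton standard time.
Daylight saving runs 6 October 2028 – 14 April 2029; the standard-time date in Varis Canton, April 15, 2029, is outside that window, so Varis Canton is on standard time at UTC+08:00.
04:00 UTC + 8h = 12:00 Varis Canton.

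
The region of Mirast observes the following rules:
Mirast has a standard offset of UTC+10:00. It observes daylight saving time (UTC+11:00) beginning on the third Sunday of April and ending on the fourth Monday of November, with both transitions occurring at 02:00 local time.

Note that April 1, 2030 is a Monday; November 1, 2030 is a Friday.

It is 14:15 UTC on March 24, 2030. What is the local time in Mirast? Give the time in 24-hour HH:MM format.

1 April 2030 is a Monday, so the first Sunday is April 7 and the third is April 21.
1 November 2030 is a Friday, so the first Monday is November 4 and the fourth is November 25.
At the standard offset (UTC+10:00), 14:15 UTC + 10h = 00:15 Mirast standard time (rolling into the next day, 25 March 2030).
Daylight saving runs 21 April – 25 November; the standard-time date in Mirast, March 25, 2030, is outside that window, so Mirast is on standard time at UTC+10:00.
14:15 UTC + 10h = 00:15 local (rolling into the next day, 25 March 2030).

00:15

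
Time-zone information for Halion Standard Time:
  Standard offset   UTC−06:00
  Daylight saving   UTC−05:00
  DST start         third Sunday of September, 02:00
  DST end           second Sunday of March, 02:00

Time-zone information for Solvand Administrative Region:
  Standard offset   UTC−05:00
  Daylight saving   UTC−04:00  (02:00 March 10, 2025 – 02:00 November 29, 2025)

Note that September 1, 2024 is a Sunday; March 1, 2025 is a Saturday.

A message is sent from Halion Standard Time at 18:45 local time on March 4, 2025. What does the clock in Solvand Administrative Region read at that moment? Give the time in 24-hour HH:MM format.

1 September 2024 is a Sunday, so the first Sunday is September 1 and the third is September 15.
1 March 2025 is a Saturday, so the first Sunday is March 2 and the second is March 9.
Daylight saving runs 15 September 2024 – 9 March 2025; March 4, 2025 is inside that window, so Halion Standard Time is at UTC−05:00.
18:45 Halion Standard Time + 5h = 23:45 UTC.
At the standard offset (UTC−05:00), 23:45 UTC − 5h = 18:45 Solvand Administrative Region standard time.
The standard-time date in Solvand Administrative Region, March 4, 2025, does not fall between 10 March and 29 November, so daylight saving is not in effect and Solvand Administrative Region is at UTC−05:00.
23:45 UTC − 5h = 18:45 Solvand Administrative Region.

18:45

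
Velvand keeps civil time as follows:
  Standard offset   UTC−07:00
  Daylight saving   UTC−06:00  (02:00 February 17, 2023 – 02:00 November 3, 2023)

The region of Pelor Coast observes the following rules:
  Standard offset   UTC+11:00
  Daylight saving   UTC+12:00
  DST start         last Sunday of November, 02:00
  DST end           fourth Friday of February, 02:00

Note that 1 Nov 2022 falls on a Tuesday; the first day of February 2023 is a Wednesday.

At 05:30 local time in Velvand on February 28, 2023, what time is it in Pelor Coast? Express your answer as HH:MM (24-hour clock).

February 28, 2023 falls between 17 February and 3 November, so daylight saving is in effect and Velvand is at UTC−06:00.
05:30 Velvand + 6h = 11:30 UTC.
1 November 2022 is a Tuesday, so Sundays fall on 6, 13, 20, 27; the last is November 27.
1 February 2023 is a Wednesday, so the first Friday is February 3 and the fourth is February 24.
At the standard offset (UTC+11:00), 11:30 UTC + 11h = 22:30 Pelor Coast standard time.
The standard-time date in Pelor Coast, February 28, 2023, is outside the daylight-saving period (27 November 2022 – 24 February 2023), so Pelor Coast is on standard time, UTC+11:00.
11:30 UTC + 11h = 22:30 Pelor Coast.

22:30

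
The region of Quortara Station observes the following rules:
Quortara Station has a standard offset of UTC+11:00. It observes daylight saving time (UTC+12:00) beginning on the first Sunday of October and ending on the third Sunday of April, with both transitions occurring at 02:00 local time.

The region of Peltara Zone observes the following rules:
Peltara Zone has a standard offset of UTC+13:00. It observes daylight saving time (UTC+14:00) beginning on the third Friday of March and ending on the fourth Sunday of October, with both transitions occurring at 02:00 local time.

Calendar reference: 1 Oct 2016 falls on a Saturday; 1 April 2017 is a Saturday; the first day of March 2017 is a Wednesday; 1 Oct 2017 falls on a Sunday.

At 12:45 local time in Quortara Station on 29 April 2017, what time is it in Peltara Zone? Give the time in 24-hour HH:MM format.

1 October 2016 is a Saturday, so the first Sunday is October 2.
1 April 2017 is a Saturday, so the first Sunday is April 2 and the third is April 16.
Daylight saving runs 2 October 2016 – 16 April 2017; 29 April 2017 is outside that window, so Quortara Station is on standard time at UTC+11:00.
12:45 Quortara Station − 11h = 01:45 UTC.
1 March 2017 is a Wednesday, so the first Friday is March 3 and the third is March 17.
1 October 2017 is a Sunday, so the first Sunday is October 1 and the fourth is October 22.
At the standard offset (UTC+13:00), 01:45 UTC + 13h = 14:45 Peltara Zone standard time.
Daylight saving runs 17 March – 22 October; the standard-time date in Peltara Zone, 29 April 2017, is inside that window, so Peltara Zone is at UTC+14:00.
01:45 UTC + 14h = 15:45 Peltara Zone.

15:45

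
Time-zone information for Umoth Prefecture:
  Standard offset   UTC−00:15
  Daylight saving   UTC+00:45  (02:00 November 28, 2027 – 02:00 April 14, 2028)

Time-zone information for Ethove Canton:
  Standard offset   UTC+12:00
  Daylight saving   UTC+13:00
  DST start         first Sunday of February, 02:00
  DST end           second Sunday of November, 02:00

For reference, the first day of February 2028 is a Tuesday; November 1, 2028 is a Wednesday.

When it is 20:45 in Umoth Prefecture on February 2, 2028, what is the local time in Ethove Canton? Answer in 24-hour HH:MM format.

08:00

February 2, 2028 lies within the daylight-saving period (28 November 2027 – 14 April 2028), so Umoth Prefecture is on daylight time, UTC+00:45.
20:45 Umoth Prefecture − 0h45m = 20:00 UTC.
1 February 2028 is a Tuesday, so the first Sunday is February 6.
1 November 2028 is a Wednesday, so the first Sunday is November 5 and the second is November 12.
At the standard offset (UTC+12:00), 20:00 UTC + 12h = 08:00 Ethove Canton standard time (rolling into the next day, 3 February 2028).
The standard-time date in Ethove Canton, February 3, 2028, is outside the daylight-saving period (6 February – 12 November), so Ethove Canton is on standard time, UTC+12:00.
20:00 UTC + 12h = 08:00 Ethove Canton (rolling into the next day, 3 February 2028).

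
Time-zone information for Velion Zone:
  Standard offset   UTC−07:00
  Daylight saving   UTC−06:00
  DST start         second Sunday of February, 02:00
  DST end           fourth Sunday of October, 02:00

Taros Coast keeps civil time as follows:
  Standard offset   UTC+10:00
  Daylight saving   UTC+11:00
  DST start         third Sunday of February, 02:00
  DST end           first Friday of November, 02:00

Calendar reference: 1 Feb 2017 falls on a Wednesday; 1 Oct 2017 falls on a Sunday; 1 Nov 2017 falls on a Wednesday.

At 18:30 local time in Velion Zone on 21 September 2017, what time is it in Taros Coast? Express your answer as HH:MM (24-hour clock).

1 February 2017 is a Wednesday, so the first Sunday is February 5 and the second is February 12.
1 October 2017 is a Sunday, so the first Sunday is October 1 and the fourth is October 22.
21 September 2017 lies within the daylight-saving period (12 February – 22 October), so Velion Zone is on daylight time, UTC−06:00.
18:30 Velion Zone + 6h = 00:30 UTC (rolling into the next day, 22 September 2017).
1 February 2017 is a Wednesday, so the first Sunday is February 5 and the third is February 19.
1 November 2017 is a Wednesday, so the first Friday is November 3.
At the standard offset (UTC+10:00), 00:30 UTC + 10h = 10:30 Taros Coast standard time.
The standard-time date in Taros Coast, 22 September 2017, lies within the daylight-saving period (19 February – 3 November), so Taros Coast is on daylight time, UTC+11:00.
00:30 UTC + 11h = 11:30 Taros Coast.

11:30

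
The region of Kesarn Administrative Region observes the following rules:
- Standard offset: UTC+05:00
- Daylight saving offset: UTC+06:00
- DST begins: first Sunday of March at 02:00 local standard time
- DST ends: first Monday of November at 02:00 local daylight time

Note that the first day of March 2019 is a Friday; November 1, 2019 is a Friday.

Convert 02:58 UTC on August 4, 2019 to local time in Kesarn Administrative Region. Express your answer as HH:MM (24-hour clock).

1 March 2019 is a Friday, so the first Sunday is March 3.
1 November 2019 is a Friday, so the first Monday is November 4.
At the standard offset (UTC+05:00), 02:58 UTC + 5h = 07:58 Kesarn Administrative Region standard time.
The standard-time date in Kesarn Administrative Region, August 4, 2019, lies within the daylight-saving period (3 March – 4 November), so Kesarn Administrative Region is on daylight time, UTC+06:00.
02:58 UTC + 6h = 08:58 local.

08:58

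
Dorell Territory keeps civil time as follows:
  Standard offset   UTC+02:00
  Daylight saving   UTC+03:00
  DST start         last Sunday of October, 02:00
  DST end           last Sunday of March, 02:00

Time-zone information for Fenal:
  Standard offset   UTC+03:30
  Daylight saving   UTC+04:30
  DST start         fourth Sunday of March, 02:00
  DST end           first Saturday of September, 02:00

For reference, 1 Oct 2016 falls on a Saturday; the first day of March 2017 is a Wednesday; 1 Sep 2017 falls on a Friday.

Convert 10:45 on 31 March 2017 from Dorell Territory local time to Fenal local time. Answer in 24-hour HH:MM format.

1 October 2016 is a Saturday, so Sundays fall on 2, 9, 16, 23, 30; the last is October 30.
1 March 2017 is a Wednesday, so Sundays fall on 5, 12, 19, 26; the last is March 26.
31 March 2017 does not fall between 30 October 2016 and 26 March 2017, so daylight saving is not in effect and Dorell Territory is at UTC+02:00.
10:45 Dorell Territory − 2h = 08:45 UTC.
1 March 2017 is a Wednesday, so the first Sunday is March 5 and the fourth is March 26.
1 September 2017 is a Friday, so the first Saturday is September 2.
At the standard offset (UTC+03:30), 08:45 UTC + 3h30m = 12:15 Fenal standard time.
The standard-time date in Fenal, 31 March 2017, falls between 26 March and 2 September, so daylight saving is in effect and Fenal is at UTC+04:30.
08:45 UTC + 4h30m = 13:15 Fenal.

13:15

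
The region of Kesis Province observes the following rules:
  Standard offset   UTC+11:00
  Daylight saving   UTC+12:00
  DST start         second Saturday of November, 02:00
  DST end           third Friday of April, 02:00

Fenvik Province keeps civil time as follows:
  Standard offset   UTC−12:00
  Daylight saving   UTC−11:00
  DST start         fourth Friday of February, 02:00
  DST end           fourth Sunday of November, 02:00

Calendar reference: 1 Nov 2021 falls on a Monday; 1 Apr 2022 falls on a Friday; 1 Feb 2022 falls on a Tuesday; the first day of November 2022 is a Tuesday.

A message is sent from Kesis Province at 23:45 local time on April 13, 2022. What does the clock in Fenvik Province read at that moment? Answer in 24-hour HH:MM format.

00:45

1 November 2021 is a Monday, so the first Saturday is November 6 and the second is November 13.
1 April 2022 is a Friday, so the first Friday is April 1 and the third is April 15.
April 13, 2022 falls between 13 November 2021 and 15 April 2022, so daylight saving is in effect and Kesis Province is at UTC+12:00.
23:45 Kesis Province − 12h = 11:45 UTC.
1 February 2022 is a Tuesday, so the first Friday is February 4 and the fourth is February 25.
1 November 2022 is a Tuesday, so the first Sunday is November 6 and the fourth is November 27.
At the standard offset (UTC−12:00), 11:45 UTC − 12h = 23:45 Fenvik Province standard time (rolling into the previous day, 12 April 2022).
The standard-time date in Fenvik Province, April 12, 2022, lies within the daylight-saving period (25 February – 27 November), so Fenvik Province is on daylight time, UTC−11:00.
11:45 UTC − 11h = 00:45 Fenvik Province.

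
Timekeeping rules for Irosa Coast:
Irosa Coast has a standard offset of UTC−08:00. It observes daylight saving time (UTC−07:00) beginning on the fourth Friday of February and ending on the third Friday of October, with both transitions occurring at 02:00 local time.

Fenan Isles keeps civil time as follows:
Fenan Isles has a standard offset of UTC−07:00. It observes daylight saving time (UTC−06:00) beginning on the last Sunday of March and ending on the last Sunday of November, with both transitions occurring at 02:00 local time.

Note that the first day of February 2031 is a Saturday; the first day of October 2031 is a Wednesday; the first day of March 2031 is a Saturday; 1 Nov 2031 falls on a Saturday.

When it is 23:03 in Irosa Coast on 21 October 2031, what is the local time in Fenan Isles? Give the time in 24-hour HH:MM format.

01:03

1 February 2031 is a Saturday, so the first Friday is February 7 and the fourth is February 28.
1 October 2031 is a Wednesday, so the first Friday is October 3 and the third is October 17.
Daylight saving runs 28 February – 17 October; 21 October 2031 is outside that window, so Irosa Coast is on standard time at UTC−08:00.
23:03 Irosa Coast + 8h = 07:03 UTC (rolling into the next day, 22 October 2031).
1 March 2031 is a Saturday, so Sundays fall on 2, 9, 16, 23, 30; the last is March 30.
1 November 2031 is a Saturday, so Sundays fall on 2, 9, 16, 23, 30; the last is November 30.
At the standard offset (UTC−07:00), 07:03 UTC − 7h = 00:03 Fenan Isles standard time.
The standard-time date in Fenan Isles, 22 October 2031, lies within the daylight-saving period (30 March – 30 November), so Fenan Isles is on daylight time, UTC−06:00.
07:03 UTC − 6h = 01:03 Fenan Isles.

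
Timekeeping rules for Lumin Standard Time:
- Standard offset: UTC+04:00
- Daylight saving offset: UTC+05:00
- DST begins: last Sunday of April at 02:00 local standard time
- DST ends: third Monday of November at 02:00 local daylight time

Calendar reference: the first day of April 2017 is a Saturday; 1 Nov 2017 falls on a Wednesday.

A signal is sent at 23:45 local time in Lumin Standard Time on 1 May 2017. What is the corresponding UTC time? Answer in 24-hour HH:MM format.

1 April 2017 is a Saturday, so Sundays fall on 2, 9, 16, 23, 30; the last is April 30.
1 November 2017 is a Wednesday, so the first Monday is November 6 and the third is November 20.
1 May 2017 lies within the daylight-saving period (30 April – 20 November), so Lumin Standard Time is on daylight time, UTC+05:00.
23:45 local − 5h = 18:45 UTC.

18:45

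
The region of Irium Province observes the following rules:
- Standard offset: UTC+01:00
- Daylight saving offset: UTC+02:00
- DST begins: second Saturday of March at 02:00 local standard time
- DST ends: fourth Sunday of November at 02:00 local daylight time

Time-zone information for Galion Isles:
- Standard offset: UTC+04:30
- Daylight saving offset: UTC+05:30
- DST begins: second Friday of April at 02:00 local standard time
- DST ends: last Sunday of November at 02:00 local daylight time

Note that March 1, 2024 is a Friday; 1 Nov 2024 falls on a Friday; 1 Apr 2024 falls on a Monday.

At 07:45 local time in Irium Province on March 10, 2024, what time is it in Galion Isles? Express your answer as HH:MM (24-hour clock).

1 March 2024 is a Friday, so the first Saturday is March 2 and the second is March 9.
1 November 2024 is a Friday, so the first Sunday is November 3 and the fourth is November 24.
March 10, 2024 falls between 9 March and 24 November, so daylight saving is in effect and Irium Province is at UTC+02:00.
07:45 Irium Province − 2h = 05:45 UTC.
1 April 2024 is a Monday, so the first Friday is April 5 and the second is April 12.
1 November 2024 is a Friday, so Sundays fall on 3, 10, 17, 24; the last is November 24.
At the standard offset (UTC+04:30), 05:45 UTC + 4h30m = 10:15 Galion Isles standard time.
The standard-time date in Galion Isles, March 10, 2024, is outside the daylight-saving period (12 April – 24 November), so Galion Isles is on standard time, UTC+04:30.
05:45 UTC + 4h30m = 10:15 Galion Isles.

10:15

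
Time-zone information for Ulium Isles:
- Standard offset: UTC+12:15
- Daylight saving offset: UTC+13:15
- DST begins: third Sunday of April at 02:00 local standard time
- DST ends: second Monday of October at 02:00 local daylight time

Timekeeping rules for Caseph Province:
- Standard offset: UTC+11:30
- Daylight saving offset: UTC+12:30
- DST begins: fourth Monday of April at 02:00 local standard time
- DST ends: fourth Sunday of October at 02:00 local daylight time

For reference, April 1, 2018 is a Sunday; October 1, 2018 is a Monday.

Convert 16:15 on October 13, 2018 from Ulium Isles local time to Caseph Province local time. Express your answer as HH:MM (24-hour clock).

16:30

1 April 2018 is a Sunday, so the first Sunday is April 1 and the third is April 15.
1 October 2018 is a Monday, so the first Monday is October 1 and the second is October 8.
October 13, 2018 is outside the daylight-saving period (15 April – 8 October), so Ulium Isles is on standard time, UTC+12:15.
16:15 Ulium Isles − 12h15m = 04:00 UTC.
1 April 2018 is a Sunday, so the first Monday is April 2 and the fourth is April 23.
1 October 2018 is a Monday, so the first Sunday is October 7 and the fourth is October 28.
At the standard offset (UTC+11:30), 04:00 UTC + 11h30m = 15:30 Caseph Province standard time.
The standard-time date in Caseph Province, October 13, 2018, lies within the daylight-saving period (23 April – 28 October), so Caseph Province is on daylight time, UTC+12:30.
04:00 UTC + 12h30m = 16:30 Caseph Province.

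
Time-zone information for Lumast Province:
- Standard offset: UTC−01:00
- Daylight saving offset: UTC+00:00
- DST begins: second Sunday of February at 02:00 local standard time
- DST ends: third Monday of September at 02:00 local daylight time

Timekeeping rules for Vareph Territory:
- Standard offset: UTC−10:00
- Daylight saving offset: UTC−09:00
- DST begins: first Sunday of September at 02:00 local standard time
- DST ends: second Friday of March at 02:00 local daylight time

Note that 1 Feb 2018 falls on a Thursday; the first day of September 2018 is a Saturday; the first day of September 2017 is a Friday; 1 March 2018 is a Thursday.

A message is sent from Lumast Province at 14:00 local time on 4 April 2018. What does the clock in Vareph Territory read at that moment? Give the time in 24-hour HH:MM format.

1 February 2018 is a Thursday, so the first Sunday is February 4 and the second is February 11.
1 September 2018 is a Saturday, so the first Monday is September 3 and the third is September 17.
4 April 2018 falls between 11 February and 17 September, so daylight saving is in effect and Lumast Province is at UTC+00:00.
14:00 Lumast Province − 0h = 14:00 UTC.
1 September 2017 is a Friday, so the first Sunday is September 3.
1 March 2018 is a Thursday, so the first Friday is March 2 and the second is March 9.
At the standard offset (UTC−10:00), 14:00 UTC − 10h = 04:00 Vareph Territory standard time.
The standard-time date in Vareph Territory, 4 April 2018, does not fall between 3 September 2017 and 9 March 2018, so daylight saving is not in effect and Vareph Territory is at UTC−10:00.
14:00 UTC − 10h = 04:00 Vareph Territory.

04:00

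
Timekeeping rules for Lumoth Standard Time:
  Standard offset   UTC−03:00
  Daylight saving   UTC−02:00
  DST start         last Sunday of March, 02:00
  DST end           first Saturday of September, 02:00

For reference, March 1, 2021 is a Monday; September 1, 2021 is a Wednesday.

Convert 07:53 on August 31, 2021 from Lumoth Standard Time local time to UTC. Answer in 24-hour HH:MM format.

1 March 2021 is a Monday, so Sundays fall on 7, 14, 21, 28; the last is March 28.
1 September 2021 is a Wednesday, so the first Saturday is September 4.
Daylight saving runs 28 March – 4 September; August 31, 2021 is inside that window, so Lumoth Standard Time is at UTC−02:00.
07:53 local + 2h = 09:53 UTC.

09:53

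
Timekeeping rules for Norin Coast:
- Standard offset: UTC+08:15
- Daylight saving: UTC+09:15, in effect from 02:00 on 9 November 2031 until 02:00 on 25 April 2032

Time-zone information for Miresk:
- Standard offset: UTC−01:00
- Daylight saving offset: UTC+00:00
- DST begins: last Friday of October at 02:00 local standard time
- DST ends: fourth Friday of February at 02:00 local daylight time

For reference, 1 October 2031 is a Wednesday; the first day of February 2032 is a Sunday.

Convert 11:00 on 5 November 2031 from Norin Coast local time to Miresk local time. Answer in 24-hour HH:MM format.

Daylight saving runs 9 November 2031 – 25 April 2032; 5 November 2031 is outside that window, so Norin Coast is on standard time at UTC+08:15.
11:00 Norin Coast − 8h15m = 02:45 UTC.
1 October 2031 is a Wednesday, so Fridays fall on 3, 10, 17, 24, 31; the last is October 31.
1 February 2032 is a Sunday, so the first Friday is February 6 and the fourth is February 27.
At the standard offset (UTC−01:00), 02:45 UTC − 1h = 01:45 Miresk standard time.
The standard-time date in Miresk, 5 November 2031, lies within the daylight-saving period (31 October 2031 – 27 February 2032), so Miresk is on daylight time, UTC+00:00.
02:45 UTC + 0h = 02:45 Miresk.

02:45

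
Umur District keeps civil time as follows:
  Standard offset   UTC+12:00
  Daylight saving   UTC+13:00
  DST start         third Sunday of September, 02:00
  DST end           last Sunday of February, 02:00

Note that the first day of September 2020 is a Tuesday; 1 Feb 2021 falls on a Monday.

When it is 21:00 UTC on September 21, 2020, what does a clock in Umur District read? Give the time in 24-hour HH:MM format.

1 September 2020 is a Tuesday, so the first Sunday is September 6 and the third is September 20.
1 February 2021 is a Monday, so Sundays fall on 7, 14, 21, 28; the last is February 28.
At the standard offset (UTC+12:00), 21:00 UTC + 12h = 09:00 Umur District standard time (rolling into the next day, 22 September 2020).
The standard-time date in Umur District, September 22, 2020, falls between 20 September 2020 and 28 February 2021, so daylight saving is in effect and Umur District is at UTC+13:00.
21:00 UTC + 13h = 10:00 local (rolling into the next day, 22 September 2020).

10:00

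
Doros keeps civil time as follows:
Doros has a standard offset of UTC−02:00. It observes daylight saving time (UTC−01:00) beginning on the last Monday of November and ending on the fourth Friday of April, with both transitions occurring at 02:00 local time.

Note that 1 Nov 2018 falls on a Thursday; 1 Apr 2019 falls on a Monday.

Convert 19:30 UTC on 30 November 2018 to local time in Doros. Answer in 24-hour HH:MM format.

18:30

1 November 2018 is a Thursday, so Mondays fall on 5, 12, 19, 26; the last is November 26.
1 April 2019 is a Monday, so the first Friday is April 5 and the fourth is April 26.
At the standard offset (UTC−02:00), 19:30 UTC − 2h = 17:30 Doros standard time.
The standard-time date in Doros, 30 November 2018, lies within the daylight-saving period (26 November 2018 – 26 April 2019), so Doros is on daylight time, UTC−01:00.
19:30 UTC − 1h = 18:30 local.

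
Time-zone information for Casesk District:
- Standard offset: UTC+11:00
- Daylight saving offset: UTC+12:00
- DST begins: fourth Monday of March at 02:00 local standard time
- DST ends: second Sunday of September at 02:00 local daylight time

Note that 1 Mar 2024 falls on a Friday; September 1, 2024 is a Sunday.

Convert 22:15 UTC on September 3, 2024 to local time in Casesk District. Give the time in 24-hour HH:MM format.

10:15

1 March 2024 is a Friday, so the first Monday is March 4 and the fourth is March 25.
1 September 2024 is a Sunday, so the first Sunday is September 1 and the second is September 8.
At the standard offset (UTC+11:00), 22:15 UTC + 11h = 09:15 Casesk District standard time (rolling into the next day, 4 September 2024).
The standard-time date in Casesk District, September 4, 2024, lies within the daylight-saving period (25 March – 8 September), so Casesk District is on daylight time, UTC+12:00.
22:15 UTC + 12h = 10:15 local (rolling into the next day, 4 September 2024).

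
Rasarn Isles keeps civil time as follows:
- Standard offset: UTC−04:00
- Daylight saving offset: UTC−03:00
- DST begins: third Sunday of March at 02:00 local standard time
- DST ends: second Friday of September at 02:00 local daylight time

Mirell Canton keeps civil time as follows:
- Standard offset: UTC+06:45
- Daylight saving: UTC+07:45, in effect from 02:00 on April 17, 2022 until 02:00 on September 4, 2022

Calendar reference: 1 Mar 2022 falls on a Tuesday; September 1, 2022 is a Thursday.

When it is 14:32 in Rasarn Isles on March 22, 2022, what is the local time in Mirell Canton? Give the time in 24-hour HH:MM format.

00:17

1 March 2022 is a Tuesday, so the first Sunday is March 6 and the third is March 20.
1 September 2022 is a Thursday, so the first Friday is September 2 and the second is September 9.
Daylight saving runs 20 March – 9 September; March 22, 2022 is inside that window, so Rasarn Isles is at UTC−03:00.
14:32 Rasarn Isles + 3h = 17:32 UTC.
At the standard offset (UTC+06:45), 17:32 UTC + 6h45m = 00:17 Mirell Canton standard time (rolling into the next day, 23 March 2022).
The standard-time date in Mirell Canton, March 23, 2022, does not fall between 17 April and 4 September, so daylight saving is not in effect and Mirell Canton is at UTC+06:45.
17:32 UTC + 6h45m = 00:17 Mirell Canton (rolling into the next day, 23 March 2022).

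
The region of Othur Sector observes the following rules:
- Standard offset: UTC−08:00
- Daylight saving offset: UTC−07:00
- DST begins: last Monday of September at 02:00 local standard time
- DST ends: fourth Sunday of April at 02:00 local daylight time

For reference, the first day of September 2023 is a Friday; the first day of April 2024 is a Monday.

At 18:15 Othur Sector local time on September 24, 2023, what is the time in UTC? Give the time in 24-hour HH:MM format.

02:15

1 September 2023 is a Friday, so Mondays fall on 4, 11, 18, 25; the last is September 25.
1 April 2024 is a Monday, so the first Sunday is April 7 and the fourth is April 28.
September 24, 2023 does not fall between 25 September 2023 and 28 April 2024, so daylight saving is not in effect and Othur Sector is at UTC−08:00.
18:15 local + 8h = 02:15 UTC (rolling into the next day, 25 September 2023).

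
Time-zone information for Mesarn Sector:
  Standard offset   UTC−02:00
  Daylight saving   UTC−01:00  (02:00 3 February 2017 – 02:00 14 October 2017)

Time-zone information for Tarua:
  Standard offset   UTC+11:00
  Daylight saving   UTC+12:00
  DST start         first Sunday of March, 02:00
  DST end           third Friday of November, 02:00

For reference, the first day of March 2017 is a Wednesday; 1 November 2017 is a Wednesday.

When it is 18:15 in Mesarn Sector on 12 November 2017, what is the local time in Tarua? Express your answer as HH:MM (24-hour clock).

Daylight saving runs 3 February – 14 October; 12 November 2017 is outside that window, so Mesarn Sector is on standard time at UTC−02:00.
18:15 Mesarn Sector + 2h = 20:15 UTC.
1 March 2017 is a Wednesday, so the first Sunday is March 5.
1 November 2017 is a Wednesday, so the first Friday is November 3 and the third is November 17.
At the standard offset (UTC+11:00), 20:15 UTC + 11h = 07:15 Tarua standard time (rolling into the next day, 13 November 2017).
Daylight saving runs 5 March – 17 November; the standard-time date in Tarua, 13 November 2017, is inside that window, so Tarua is at UTC+12:00.
20:15 UTC + 12h = 08:15 Tarua (rolling into the next day, 13 November 2017).

08:15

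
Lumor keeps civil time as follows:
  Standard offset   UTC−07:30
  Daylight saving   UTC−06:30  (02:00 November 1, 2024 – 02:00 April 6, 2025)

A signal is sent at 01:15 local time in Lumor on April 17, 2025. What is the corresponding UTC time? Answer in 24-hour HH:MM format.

April 17, 2025 is outside the daylight-saving period (1 November 2024 – 6 April 2025), so Lumor is on standard time, UTC−07:30.
01:15 local + 7h30m = 08:45 UTC.

08:45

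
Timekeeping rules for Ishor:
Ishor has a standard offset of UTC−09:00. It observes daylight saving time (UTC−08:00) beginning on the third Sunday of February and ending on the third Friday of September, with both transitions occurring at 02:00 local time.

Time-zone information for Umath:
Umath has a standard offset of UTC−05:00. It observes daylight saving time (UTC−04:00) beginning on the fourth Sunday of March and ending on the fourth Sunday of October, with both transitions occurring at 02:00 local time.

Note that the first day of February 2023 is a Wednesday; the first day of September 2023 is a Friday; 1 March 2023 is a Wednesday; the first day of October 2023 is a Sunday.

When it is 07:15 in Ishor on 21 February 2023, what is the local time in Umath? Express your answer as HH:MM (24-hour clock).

10:15

1 February 2023 is a Wednesday, so the first Sunday is February 5 and the third is February 19.
1 September 2023 is a Friday, so the first Friday is September 1 and the third is September 15.
21 February 2023 lies within the daylight-saving period (19 February – 15 September), so Ishor is on daylight time, UTC−08:00.
07:15 Ishor + 8h = 15:15 UTC.
1 March 2023 is a Wednesday, so the first Sunday is March 5 and the fourth is March 26.
1 October 2023 is a Sunday, so the first Sunday is October 1 and the fourth is October 22.
At the standard offset (UTC−05:00), 15:15 UTC − 5h = 10:15 Umath standard time.
The standard-time date in Umath, 21 February 2023, does not fall between 26 March and 22 October, so daylight saving is not in effect and Umath is at UTC−05:00.
15:15 UTC − 5h = 10:15 Umath.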